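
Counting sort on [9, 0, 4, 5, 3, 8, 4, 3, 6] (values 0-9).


Input: [9, 0, 4, 5, 3, 8, 4, 3, 6]
Counts: [1, 0, 0, 2, 2, 1, 1, 0, 1, 1]

Sorted: [0, 3, 3, 4, 4, 5, 6, 8, 9]


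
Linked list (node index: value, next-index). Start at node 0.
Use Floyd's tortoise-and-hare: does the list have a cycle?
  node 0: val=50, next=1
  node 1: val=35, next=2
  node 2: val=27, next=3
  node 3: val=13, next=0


Floyd's tortoise (slow, +1) and hare (fast, +2):
  init: slow=0, fast=0
  step 1: slow=1, fast=2
  step 2: slow=2, fast=0
  step 3: slow=3, fast=2
  step 4: slow=0, fast=0
  slow == fast at node 0: cycle detected

Cycle: yes


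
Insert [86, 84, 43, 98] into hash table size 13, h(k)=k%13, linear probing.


Insert 86: h=8 -> slot 8
Insert 84: h=6 -> slot 6
Insert 43: h=4 -> slot 4
Insert 98: h=7 -> slot 7

Table: [None, None, None, None, 43, None, 84, 98, 86, None, None, None, None]


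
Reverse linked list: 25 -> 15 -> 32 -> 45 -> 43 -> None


Step 1: curr=25, set curr.next=prev(None) | reversed so far: 25
Step 2: curr=15, set curr.next=prev(25) | reversed so far: 15 -> 25
Step 3: curr=32, set curr.next=prev(15) | reversed so far: 32 -> 15 -> 25
Step 4: curr=45, set curr.next=prev(32) | reversed so far: 45 -> 32 -> 15 -> 25
Step 5: curr=43, set curr.next=prev(45) | reversed so far: 43 -> 45 -> 32 -> 15 -> 25

43 -> 45 -> 32 -> 15 -> 25 -> None


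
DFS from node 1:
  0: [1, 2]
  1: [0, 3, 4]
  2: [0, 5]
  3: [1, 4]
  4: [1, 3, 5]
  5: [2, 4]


Visit 1, push [4, 3, 0]
Visit 0, push [2]
Visit 2, push [5]
Visit 5, push [4]
Visit 4, push [3]
Visit 3, push []

DFS order: [1, 0, 2, 5, 4, 3]


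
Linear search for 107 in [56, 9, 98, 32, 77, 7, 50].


i=0: 56!=107
i=1: 9!=107
i=2: 98!=107
i=3: 32!=107
i=4: 77!=107
i=5: 7!=107
i=6: 50!=107

Not found, 7 comps


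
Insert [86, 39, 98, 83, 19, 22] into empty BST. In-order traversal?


Insert 86: root
Insert 39: L from 86
Insert 98: R from 86
Insert 83: L from 86 -> R from 39
Insert 19: L from 86 -> L from 39
Insert 22: L from 86 -> L from 39 -> R from 19

In-order: [19, 22, 39, 83, 86, 98]


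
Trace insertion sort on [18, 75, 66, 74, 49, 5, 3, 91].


Initial: [18, 75, 66, 74, 49, 5, 3, 91]
Insert 75: [18, 75, 66, 74, 49, 5, 3, 91]
Insert 66: [18, 66, 75, 74, 49, 5, 3, 91]
Insert 74: [18, 66, 74, 75, 49, 5, 3, 91]
Insert 49: [18, 49, 66, 74, 75, 5, 3, 91]
Insert 5: [5, 18, 49, 66, 74, 75, 3, 91]
Insert 3: [3, 5, 18, 49, 66, 74, 75, 91]
Insert 91: [3, 5, 18, 49, 66, 74, 75, 91]

Sorted: [3, 5, 18, 49, 66, 74, 75, 91]


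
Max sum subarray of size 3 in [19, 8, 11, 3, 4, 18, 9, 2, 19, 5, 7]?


[0:3]: 38
[1:4]: 22
[2:5]: 18
[3:6]: 25
[4:7]: 31
[5:8]: 29
[6:9]: 30
[7:10]: 26
[8:11]: 31

Max: 38 at [0:3]


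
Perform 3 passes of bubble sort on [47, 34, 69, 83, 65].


Initial: [47, 34, 69, 83, 65]
Pass 1: [34, 47, 69, 65, 83] (2 swaps)
Pass 2: [34, 47, 65, 69, 83] (1 swaps)
Pass 3: [34, 47, 65, 69, 83] (0 swaps)

After 3 passes: [34, 47, 65, 69, 83]


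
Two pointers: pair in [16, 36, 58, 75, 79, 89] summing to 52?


lo=0(16)+hi=5(89)=105
lo=0(16)+hi=4(79)=95
lo=0(16)+hi=3(75)=91
lo=0(16)+hi=2(58)=74
lo=0(16)+hi=1(36)=52

Yes: 16+36=52


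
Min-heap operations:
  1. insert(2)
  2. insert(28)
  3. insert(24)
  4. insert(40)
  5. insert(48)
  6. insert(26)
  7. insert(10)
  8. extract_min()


insert(2) -> [2]
insert(28) -> [2, 28]
insert(24) -> [2, 28, 24]
insert(40) -> [2, 28, 24, 40]
insert(48) -> [2, 28, 24, 40, 48]
insert(26) -> [2, 28, 24, 40, 48, 26]
insert(10) -> [2, 28, 10, 40, 48, 26, 24]
extract_min()->2, [10, 28, 24, 40, 48, 26]

Final heap: [10, 28, 24, 40, 48, 26]


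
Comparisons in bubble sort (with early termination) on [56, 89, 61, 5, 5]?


Algorithm: bubble sort (with early termination)
Input: [56, 89, 61, 5, 5]
Sorted: [5, 5, 56, 61, 89]

10


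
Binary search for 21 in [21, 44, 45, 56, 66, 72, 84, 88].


Step 1: lo=0, hi=7, mid=3, val=56
Step 2: lo=0, hi=2, mid=1, val=44
Step 3: lo=0, hi=0, mid=0, val=21

Found at index 0


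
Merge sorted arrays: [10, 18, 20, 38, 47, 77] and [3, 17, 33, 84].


Take 3 from B
Take 10 from A
Take 17 from B
Take 18 from A
Take 20 from A
Take 33 from B
Take 38 from A
Take 47 from A
Take 77 from A

Merged: [3, 10, 17, 18, 20, 33, 38, 47, 77, 84]


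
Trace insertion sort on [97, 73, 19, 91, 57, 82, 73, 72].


Initial: [97, 73, 19, 91, 57, 82, 73, 72]
Insert 73: [73, 97, 19, 91, 57, 82, 73, 72]
Insert 19: [19, 73, 97, 91, 57, 82, 73, 72]
Insert 91: [19, 73, 91, 97, 57, 82, 73, 72]
Insert 57: [19, 57, 73, 91, 97, 82, 73, 72]
Insert 82: [19, 57, 73, 82, 91, 97, 73, 72]
Insert 73: [19, 57, 73, 73, 82, 91, 97, 72]
Insert 72: [19, 57, 72, 73, 73, 82, 91, 97]

Sorted: [19, 57, 72, 73, 73, 82, 91, 97]


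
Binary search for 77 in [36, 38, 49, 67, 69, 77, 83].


Step 1: lo=0, hi=6, mid=3, val=67
Step 2: lo=4, hi=6, mid=5, val=77

Found at index 5


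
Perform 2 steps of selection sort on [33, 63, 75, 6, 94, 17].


Initial: [33, 63, 75, 6, 94, 17]
Step 1: min=6 at 3
  Swap: [6, 63, 75, 33, 94, 17]
Step 2: min=17 at 5
  Swap: [6, 17, 75, 33, 94, 63]

After 2 steps: [6, 17, 75, 33, 94, 63]


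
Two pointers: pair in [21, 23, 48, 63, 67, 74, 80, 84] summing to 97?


lo=0(21)+hi=7(84)=105
lo=0(21)+hi=6(80)=101
lo=0(21)+hi=5(74)=95
lo=1(23)+hi=5(74)=97

Yes: 23+74=97


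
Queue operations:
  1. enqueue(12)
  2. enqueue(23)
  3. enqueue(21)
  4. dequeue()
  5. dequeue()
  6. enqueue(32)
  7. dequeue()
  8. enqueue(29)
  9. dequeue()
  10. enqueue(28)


enqueue(12) -> [12]
enqueue(23) -> [12, 23]
enqueue(21) -> [12, 23, 21]
dequeue()->12, [23, 21]
dequeue()->23, [21]
enqueue(32) -> [21, 32]
dequeue()->21, [32]
enqueue(29) -> [32, 29]
dequeue()->32, [29]
enqueue(28) -> [29, 28]

Final queue: [29, 28]


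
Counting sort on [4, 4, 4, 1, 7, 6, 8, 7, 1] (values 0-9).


Input: [4, 4, 4, 1, 7, 6, 8, 7, 1]
Counts: [0, 2, 0, 0, 3, 0, 1, 2, 1, 0]

Sorted: [1, 1, 4, 4, 4, 6, 7, 7, 8]


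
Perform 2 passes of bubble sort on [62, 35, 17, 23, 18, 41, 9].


Initial: [62, 35, 17, 23, 18, 41, 9]
Pass 1: [35, 17, 23, 18, 41, 9, 62] (6 swaps)
Pass 2: [17, 23, 18, 35, 9, 41, 62] (4 swaps)

After 2 passes: [17, 23, 18, 35, 9, 41, 62]


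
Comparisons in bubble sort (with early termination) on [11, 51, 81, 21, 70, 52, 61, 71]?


Algorithm: bubble sort (with early termination)
Input: [11, 51, 81, 21, 70, 52, 61, 71]
Sorted: [11, 21, 51, 52, 61, 70, 71, 81]

18


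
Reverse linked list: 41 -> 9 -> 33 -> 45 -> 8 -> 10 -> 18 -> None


Step 1: curr=41, set curr.next=prev(None) | reversed so far: 41
Step 2: curr=9, set curr.next=prev(41) | reversed so far: 9 -> 41
Step 3: curr=33, set curr.next=prev(9) | reversed so far: 33 -> 9 -> 41
Step 4: curr=45, set curr.next=prev(33) | reversed so far: 45 -> 33 -> 9 -> 41
Step 5: curr=8, set curr.next=prev(45) | reversed so far: 8 -> 45 -> 33 -> 9 -> 41
Step 6: curr=10, set curr.next=prev(8) | reversed so far: 10 -> 8 -> 45 -> 33 -> 9 -> 41
Step 7: curr=18, set curr.next=prev(10) | reversed so far: 18 -> 10 -> 8 -> 45 -> 33 -> 9 -> 41

18 -> 10 -> 8 -> 45 -> 33 -> 9 -> 41 -> None


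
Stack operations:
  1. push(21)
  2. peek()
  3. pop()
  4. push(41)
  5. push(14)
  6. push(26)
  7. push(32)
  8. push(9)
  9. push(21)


push(21) -> [21]
peek()->21
pop()->21, []
push(41) -> [41]
push(14) -> [41, 14]
push(26) -> [41, 14, 26]
push(32) -> [41, 14, 26, 32]
push(9) -> [41, 14, 26, 32, 9]
push(21) -> [41, 14, 26, 32, 9, 21]

Final stack: [41, 14, 26, 32, 9, 21]


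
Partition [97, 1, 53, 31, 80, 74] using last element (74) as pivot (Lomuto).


Pivot: 74
  1 <= 74: swap -> [1, 97, 53, 31, 80, 74]
  53 <= 74: swap -> [1, 53, 97, 31, 80, 74]
  31 <= 74: swap -> [1, 53, 31, 97, 80, 74]
Place pivot at 3: [1, 53, 31, 74, 80, 97]

Partitioned: [1, 53, 31, 74, 80, 97]


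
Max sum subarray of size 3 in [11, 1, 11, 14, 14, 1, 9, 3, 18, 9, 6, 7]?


[0:3]: 23
[1:4]: 26
[2:5]: 39
[3:6]: 29
[4:7]: 24
[5:8]: 13
[6:9]: 30
[7:10]: 30
[8:11]: 33
[9:12]: 22

Max: 39 at [2:5]


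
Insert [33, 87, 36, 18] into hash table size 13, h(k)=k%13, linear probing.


Insert 33: h=7 -> slot 7
Insert 87: h=9 -> slot 9
Insert 36: h=10 -> slot 10
Insert 18: h=5 -> slot 5

Table: [None, None, None, None, None, 18, None, 33, None, 87, 36, None, None]


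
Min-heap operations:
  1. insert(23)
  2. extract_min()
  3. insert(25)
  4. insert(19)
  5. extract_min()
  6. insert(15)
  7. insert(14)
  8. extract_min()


insert(23) -> [23]
extract_min()->23, []
insert(25) -> [25]
insert(19) -> [19, 25]
extract_min()->19, [25]
insert(15) -> [15, 25]
insert(14) -> [14, 25, 15]
extract_min()->14, [15, 25]

Final heap: [15, 25]


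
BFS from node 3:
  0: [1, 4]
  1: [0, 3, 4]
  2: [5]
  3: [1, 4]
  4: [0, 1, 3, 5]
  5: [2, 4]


Visit 3, enqueue [1, 4]
Visit 1, enqueue [0]
Visit 4, enqueue [5]
Visit 0, enqueue []
Visit 5, enqueue [2]
Visit 2, enqueue []

BFS order: [3, 1, 4, 0, 5, 2]


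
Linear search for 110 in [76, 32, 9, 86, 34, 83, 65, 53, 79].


i=0: 76!=110
i=1: 32!=110
i=2: 9!=110
i=3: 86!=110
i=4: 34!=110
i=5: 83!=110
i=6: 65!=110
i=7: 53!=110
i=8: 79!=110

Not found, 9 comps


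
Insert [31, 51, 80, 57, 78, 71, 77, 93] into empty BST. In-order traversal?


Insert 31: root
Insert 51: R from 31
Insert 80: R from 31 -> R from 51
Insert 57: R from 31 -> R from 51 -> L from 80
Insert 78: R from 31 -> R from 51 -> L from 80 -> R from 57
Insert 71: R from 31 -> R from 51 -> L from 80 -> R from 57 -> L from 78
Insert 77: R from 31 -> R from 51 -> L from 80 -> R from 57 -> L from 78 -> R from 71
Insert 93: R from 31 -> R from 51 -> R from 80

In-order: [31, 51, 57, 71, 77, 78, 80, 93]


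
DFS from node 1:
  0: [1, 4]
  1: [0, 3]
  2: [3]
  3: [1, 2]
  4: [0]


Visit 1, push [3, 0]
Visit 0, push [4]
Visit 4, push []
Visit 3, push [2]
Visit 2, push []

DFS order: [1, 0, 4, 3, 2]


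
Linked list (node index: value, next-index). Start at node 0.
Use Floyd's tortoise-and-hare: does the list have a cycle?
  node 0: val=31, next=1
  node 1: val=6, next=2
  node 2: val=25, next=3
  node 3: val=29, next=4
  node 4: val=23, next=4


Floyd's tortoise (slow, +1) and hare (fast, +2):
  init: slow=0, fast=0
  step 1: slow=1, fast=2
  step 2: slow=2, fast=4
  step 3: slow=3, fast=4
  step 4: slow=4, fast=4
  slow == fast at node 4: cycle detected

Cycle: yes


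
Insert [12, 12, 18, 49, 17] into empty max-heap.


Insert 12: [12]
Insert 12: [12, 12]
Insert 18: [18, 12, 12]
Insert 49: [49, 18, 12, 12]
Insert 17: [49, 18, 12, 12, 17]

Final heap: [49, 18, 12, 12, 17]


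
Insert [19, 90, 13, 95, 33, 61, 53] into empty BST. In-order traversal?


Insert 19: root
Insert 90: R from 19
Insert 13: L from 19
Insert 95: R from 19 -> R from 90
Insert 33: R from 19 -> L from 90
Insert 61: R from 19 -> L from 90 -> R from 33
Insert 53: R from 19 -> L from 90 -> R from 33 -> L from 61

In-order: [13, 19, 33, 53, 61, 90, 95]


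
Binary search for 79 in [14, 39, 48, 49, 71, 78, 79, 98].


Step 1: lo=0, hi=7, mid=3, val=49
Step 2: lo=4, hi=7, mid=5, val=78
Step 3: lo=6, hi=7, mid=6, val=79

Found at index 6


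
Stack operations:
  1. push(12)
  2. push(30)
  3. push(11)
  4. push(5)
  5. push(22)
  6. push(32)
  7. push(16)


push(12) -> [12]
push(30) -> [12, 30]
push(11) -> [12, 30, 11]
push(5) -> [12, 30, 11, 5]
push(22) -> [12, 30, 11, 5, 22]
push(32) -> [12, 30, 11, 5, 22, 32]
push(16) -> [12, 30, 11, 5, 22, 32, 16]

Final stack: [12, 30, 11, 5, 22, 32, 16]


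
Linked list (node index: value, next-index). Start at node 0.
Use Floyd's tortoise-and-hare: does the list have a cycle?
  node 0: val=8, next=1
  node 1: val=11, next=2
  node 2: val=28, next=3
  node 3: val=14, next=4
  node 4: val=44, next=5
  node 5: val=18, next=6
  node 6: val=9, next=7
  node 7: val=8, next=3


Floyd's tortoise (slow, +1) and hare (fast, +2):
  init: slow=0, fast=0
  step 1: slow=1, fast=2
  step 2: slow=2, fast=4
  step 3: slow=3, fast=6
  step 4: slow=4, fast=3
  step 5: slow=5, fast=5
  slow == fast at node 5: cycle detected

Cycle: yes


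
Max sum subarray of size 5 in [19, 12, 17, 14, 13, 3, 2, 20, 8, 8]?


[0:5]: 75
[1:6]: 59
[2:7]: 49
[3:8]: 52
[4:9]: 46
[5:10]: 41

Max: 75 at [0:5]


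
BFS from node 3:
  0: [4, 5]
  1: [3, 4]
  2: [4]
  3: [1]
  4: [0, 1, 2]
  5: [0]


Visit 3, enqueue [1]
Visit 1, enqueue [4]
Visit 4, enqueue [0, 2]
Visit 0, enqueue [5]
Visit 2, enqueue []
Visit 5, enqueue []

BFS order: [3, 1, 4, 0, 2, 5]


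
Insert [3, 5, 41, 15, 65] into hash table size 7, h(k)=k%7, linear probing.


Insert 3: h=3 -> slot 3
Insert 5: h=5 -> slot 5
Insert 41: h=6 -> slot 6
Insert 15: h=1 -> slot 1
Insert 65: h=2 -> slot 2

Table: [None, 15, 65, 3, None, 5, 41]


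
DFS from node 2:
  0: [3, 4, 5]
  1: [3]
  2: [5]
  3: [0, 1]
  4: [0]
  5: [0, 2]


Visit 2, push [5]
Visit 5, push [0]
Visit 0, push [4, 3]
Visit 3, push [1]
Visit 1, push []
Visit 4, push []

DFS order: [2, 5, 0, 3, 1, 4]


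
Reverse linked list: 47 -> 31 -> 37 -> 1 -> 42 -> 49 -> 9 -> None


Step 1: curr=47, set curr.next=prev(None) | reversed so far: 47
Step 2: curr=31, set curr.next=prev(47) | reversed so far: 31 -> 47
Step 3: curr=37, set curr.next=prev(31) | reversed so far: 37 -> 31 -> 47
Step 4: curr=1, set curr.next=prev(37) | reversed so far: 1 -> 37 -> 31 -> 47
Step 5: curr=42, set curr.next=prev(1) | reversed so far: 42 -> 1 -> 37 -> 31 -> 47
Step 6: curr=49, set curr.next=prev(42) | reversed so far: 49 -> 42 -> 1 -> 37 -> 31 -> 47
Step 7: curr=9, set curr.next=prev(49) | reversed so far: 9 -> 49 -> 42 -> 1 -> 37 -> 31 -> 47

9 -> 49 -> 42 -> 1 -> 37 -> 31 -> 47 -> None


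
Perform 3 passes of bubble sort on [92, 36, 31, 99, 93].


Initial: [92, 36, 31, 99, 93]
Pass 1: [36, 31, 92, 93, 99] (3 swaps)
Pass 2: [31, 36, 92, 93, 99] (1 swaps)
Pass 3: [31, 36, 92, 93, 99] (0 swaps)

After 3 passes: [31, 36, 92, 93, 99]


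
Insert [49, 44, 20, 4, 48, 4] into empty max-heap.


Insert 49: [49]
Insert 44: [49, 44]
Insert 20: [49, 44, 20]
Insert 4: [49, 44, 20, 4]
Insert 48: [49, 48, 20, 4, 44]
Insert 4: [49, 48, 20, 4, 44, 4]

Final heap: [49, 48, 20, 4, 44, 4]


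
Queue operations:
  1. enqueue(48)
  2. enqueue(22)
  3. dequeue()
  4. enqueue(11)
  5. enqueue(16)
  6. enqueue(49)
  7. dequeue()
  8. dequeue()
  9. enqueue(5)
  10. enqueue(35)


enqueue(48) -> [48]
enqueue(22) -> [48, 22]
dequeue()->48, [22]
enqueue(11) -> [22, 11]
enqueue(16) -> [22, 11, 16]
enqueue(49) -> [22, 11, 16, 49]
dequeue()->22, [11, 16, 49]
dequeue()->11, [16, 49]
enqueue(5) -> [16, 49, 5]
enqueue(35) -> [16, 49, 5, 35]

Final queue: [16, 49, 5, 35]


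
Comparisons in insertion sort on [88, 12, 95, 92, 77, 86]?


Algorithm: insertion sort
Input: [88, 12, 95, 92, 77, 86]
Sorted: [12, 77, 86, 88, 92, 95]

12


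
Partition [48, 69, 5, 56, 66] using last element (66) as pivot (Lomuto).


Pivot: 66
  48 <= 66: advance i (no swap)
  5 <= 66: swap -> [48, 5, 69, 56, 66]
  56 <= 66: swap -> [48, 5, 56, 69, 66]
Place pivot at 3: [48, 5, 56, 66, 69]

Partitioned: [48, 5, 56, 66, 69]


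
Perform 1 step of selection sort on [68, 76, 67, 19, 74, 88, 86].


Initial: [68, 76, 67, 19, 74, 88, 86]
Step 1: min=19 at 3
  Swap: [19, 76, 67, 68, 74, 88, 86]

After 1 step: [19, 76, 67, 68, 74, 88, 86]


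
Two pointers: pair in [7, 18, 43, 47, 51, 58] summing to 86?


lo=0(7)+hi=5(58)=65
lo=1(18)+hi=5(58)=76
lo=2(43)+hi=5(58)=101
lo=2(43)+hi=4(51)=94
lo=2(43)+hi=3(47)=90

No pair found


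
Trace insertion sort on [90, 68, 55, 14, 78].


Initial: [90, 68, 55, 14, 78]
Insert 68: [68, 90, 55, 14, 78]
Insert 55: [55, 68, 90, 14, 78]
Insert 14: [14, 55, 68, 90, 78]
Insert 78: [14, 55, 68, 78, 90]

Sorted: [14, 55, 68, 78, 90]


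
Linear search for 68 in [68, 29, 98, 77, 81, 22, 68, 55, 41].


i=0: 68==68 found!

Found at 0, 1 comps


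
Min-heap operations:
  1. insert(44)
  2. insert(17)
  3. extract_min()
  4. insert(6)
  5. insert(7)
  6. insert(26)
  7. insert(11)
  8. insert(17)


insert(44) -> [44]
insert(17) -> [17, 44]
extract_min()->17, [44]
insert(6) -> [6, 44]
insert(7) -> [6, 44, 7]
insert(26) -> [6, 26, 7, 44]
insert(11) -> [6, 11, 7, 44, 26]
insert(17) -> [6, 11, 7, 44, 26, 17]

Final heap: [6, 11, 7, 44, 26, 17]


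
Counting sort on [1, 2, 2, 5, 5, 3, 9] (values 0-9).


Input: [1, 2, 2, 5, 5, 3, 9]
Counts: [0, 1, 2, 1, 0, 2, 0, 0, 0, 1]

Sorted: [1, 2, 2, 3, 5, 5, 9]


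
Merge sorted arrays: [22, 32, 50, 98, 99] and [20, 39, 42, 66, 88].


Take 20 from B
Take 22 from A
Take 32 from A
Take 39 from B
Take 42 from B
Take 50 from A
Take 66 from B
Take 88 from B

Merged: [20, 22, 32, 39, 42, 50, 66, 88, 98, 99]


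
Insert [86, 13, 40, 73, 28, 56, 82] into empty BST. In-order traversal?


Insert 86: root
Insert 13: L from 86
Insert 40: L from 86 -> R from 13
Insert 73: L from 86 -> R from 13 -> R from 40
Insert 28: L from 86 -> R from 13 -> L from 40
Insert 56: L from 86 -> R from 13 -> R from 40 -> L from 73
Insert 82: L from 86 -> R from 13 -> R from 40 -> R from 73

In-order: [13, 28, 40, 56, 73, 82, 86]


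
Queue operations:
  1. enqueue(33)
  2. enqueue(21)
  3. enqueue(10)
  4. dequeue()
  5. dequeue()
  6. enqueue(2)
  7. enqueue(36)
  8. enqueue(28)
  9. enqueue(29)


enqueue(33) -> [33]
enqueue(21) -> [33, 21]
enqueue(10) -> [33, 21, 10]
dequeue()->33, [21, 10]
dequeue()->21, [10]
enqueue(2) -> [10, 2]
enqueue(36) -> [10, 2, 36]
enqueue(28) -> [10, 2, 36, 28]
enqueue(29) -> [10, 2, 36, 28, 29]

Final queue: [10, 2, 36, 28, 29]


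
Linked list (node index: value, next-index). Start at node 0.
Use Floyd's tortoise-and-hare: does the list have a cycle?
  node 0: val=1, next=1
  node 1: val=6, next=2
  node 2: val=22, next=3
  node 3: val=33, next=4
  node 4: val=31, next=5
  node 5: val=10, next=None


Floyd's tortoise (slow, +1) and hare (fast, +2):
  init: slow=0, fast=0
  step 1: slow=1, fast=2
  step 2: slow=2, fast=4
  step 3: fast 4->5->None, no cycle

Cycle: no


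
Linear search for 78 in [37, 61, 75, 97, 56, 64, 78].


i=0: 37!=78
i=1: 61!=78
i=2: 75!=78
i=3: 97!=78
i=4: 56!=78
i=5: 64!=78
i=6: 78==78 found!

Found at 6, 7 comps


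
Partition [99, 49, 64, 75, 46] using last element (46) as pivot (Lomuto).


Pivot: 46
Place pivot at 0: [46, 49, 64, 75, 99]

Partitioned: [46, 49, 64, 75, 99]


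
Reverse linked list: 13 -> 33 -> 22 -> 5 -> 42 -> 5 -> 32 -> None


Step 1: curr=13, set curr.next=prev(None) | reversed so far: 13
Step 2: curr=33, set curr.next=prev(13) | reversed so far: 33 -> 13
Step 3: curr=22, set curr.next=prev(33) | reversed so far: 22 -> 33 -> 13
Step 4: curr=5, set curr.next=prev(22) | reversed so far: 5 -> 22 -> 33 -> 13
Step 5: curr=42, set curr.next=prev(5) | reversed so far: 42 -> 5 -> 22 -> 33 -> 13
Step 6: curr=5, set curr.next=prev(42) | reversed so far: 5 -> 42 -> 5 -> 22 -> 33 -> 13
Step 7: curr=32, set curr.next=prev(5) | reversed so far: 32 -> 5 -> 42 -> 5 -> 22 -> 33 -> 13

32 -> 5 -> 42 -> 5 -> 22 -> 33 -> 13 -> None


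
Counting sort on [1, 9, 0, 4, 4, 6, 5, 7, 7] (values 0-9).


Input: [1, 9, 0, 4, 4, 6, 5, 7, 7]
Counts: [1, 1, 0, 0, 2, 1, 1, 2, 0, 1]

Sorted: [0, 1, 4, 4, 5, 6, 7, 7, 9]


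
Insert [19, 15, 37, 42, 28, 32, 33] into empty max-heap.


Insert 19: [19]
Insert 15: [19, 15]
Insert 37: [37, 15, 19]
Insert 42: [42, 37, 19, 15]
Insert 28: [42, 37, 19, 15, 28]
Insert 32: [42, 37, 32, 15, 28, 19]
Insert 33: [42, 37, 33, 15, 28, 19, 32]

Final heap: [42, 37, 33, 15, 28, 19, 32]


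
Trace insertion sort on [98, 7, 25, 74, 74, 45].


Initial: [98, 7, 25, 74, 74, 45]
Insert 7: [7, 98, 25, 74, 74, 45]
Insert 25: [7, 25, 98, 74, 74, 45]
Insert 74: [7, 25, 74, 98, 74, 45]
Insert 74: [7, 25, 74, 74, 98, 45]
Insert 45: [7, 25, 45, 74, 74, 98]

Sorted: [7, 25, 45, 74, 74, 98]


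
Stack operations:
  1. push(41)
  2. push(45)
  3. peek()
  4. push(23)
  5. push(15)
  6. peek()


push(41) -> [41]
push(45) -> [41, 45]
peek()->45
push(23) -> [41, 45, 23]
push(15) -> [41, 45, 23, 15]
peek()->15

Final stack: [41, 45, 23, 15]


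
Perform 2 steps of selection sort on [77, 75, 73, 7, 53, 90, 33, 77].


Initial: [77, 75, 73, 7, 53, 90, 33, 77]
Step 1: min=7 at 3
  Swap: [7, 75, 73, 77, 53, 90, 33, 77]
Step 2: min=33 at 6
  Swap: [7, 33, 73, 77, 53, 90, 75, 77]

After 2 steps: [7, 33, 73, 77, 53, 90, 75, 77]


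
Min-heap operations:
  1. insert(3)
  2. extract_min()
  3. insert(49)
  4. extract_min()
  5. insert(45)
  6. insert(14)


insert(3) -> [3]
extract_min()->3, []
insert(49) -> [49]
extract_min()->49, []
insert(45) -> [45]
insert(14) -> [14, 45]

Final heap: [14, 45]


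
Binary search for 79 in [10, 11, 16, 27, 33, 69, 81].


Step 1: lo=0, hi=6, mid=3, val=27
Step 2: lo=4, hi=6, mid=5, val=69
Step 3: lo=6, hi=6, mid=6, val=81

Not found


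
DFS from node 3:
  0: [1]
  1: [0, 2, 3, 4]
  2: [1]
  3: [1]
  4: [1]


Visit 3, push [1]
Visit 1, push [4, 2, 0]
Visit 0, push []
Visit 2, push []
Visit 4, push []

DFS order: [3, 1, 0, 2, 4]


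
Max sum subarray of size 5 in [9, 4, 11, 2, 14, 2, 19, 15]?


[0:5]: 40
[1:6]: 33
[2:7]: 48
[3:8]: 52

Max: 52 at [3:8]


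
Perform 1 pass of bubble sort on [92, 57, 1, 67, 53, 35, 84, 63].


Initial: [92, 57, 1, 67, 53, 35, 84, 63]
Pass 1: [57, 1, 67, 53, 35, 84, 63, 92] (7 swaps)

After 1 pass: [57, 1, 67, 53, 35, 84, 63, 92]


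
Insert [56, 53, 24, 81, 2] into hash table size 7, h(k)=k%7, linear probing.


Insert 56: h=0 -> slot 0
Insert 53: h=4 -> slot 4
Insert 24: h=3 -> slot 3
Insert 81: h=4, 1 probes -> slot 5
Insert 2: h=2 -> slot 2

Table: [56, None, 2, 24, 53, 81, None]


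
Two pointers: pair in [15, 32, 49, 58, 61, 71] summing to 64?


lo=0(15)+hi=5(71)=86
lo=0(15)+hi=4(61)=76
lo=0(15)+hi=3(58)=73
lo=0(15)+hi=2(49)=64

Yes: 15+49=64


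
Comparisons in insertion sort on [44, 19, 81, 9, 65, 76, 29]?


Algorithm: insertion sort
Input: [44, 19, 81, 9, 65, 76, 29]
Sorted: [9, 19, 29, 44, 65, 76, 81]

14


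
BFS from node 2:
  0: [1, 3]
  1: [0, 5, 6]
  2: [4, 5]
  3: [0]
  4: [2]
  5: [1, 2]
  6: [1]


Visit 2, enqueue [4, 5]
Visit 4, enqueue []
Visit 5, enqueue [1]
Visit 1, enqueue [0, 6]
Visit 0, enqueue [3]
Visit 6, enqueue []
Visit 3, enqueue []

BFS order: [2, 4, 5, 1, 0, 6, 3]


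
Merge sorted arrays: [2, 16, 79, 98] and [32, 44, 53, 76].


Take 2 from A
Take 16 from A
Take 32 from B
Take 44 from B
Take 53 from B
Take 76 from B

Merged: [2, 16, 32, 44, 53, 76, 79, 98]


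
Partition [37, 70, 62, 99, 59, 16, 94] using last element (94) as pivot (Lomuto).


Pivot: 94
  37 <= 94: advance i (no swap)
  70 <= 94: advance i (no swap)
  62 <= 94: advance i (no swap)
  59 <= 94: swap -> [37, 70, 62, 59, 99, 16, 94]
  16 <= 94: swap -> [37, 70, 62, 59, 16, 99, 94]
Place pivot at 5: [37, 70, 62, 59, 16, 94, 99]

Partitioned: [37, 70, 62, 59, 16, 94, 99]


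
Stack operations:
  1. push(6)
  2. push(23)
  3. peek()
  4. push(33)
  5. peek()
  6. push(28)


push(6) -> [6]
push(23) -> [6, 23]
peek()->23
push(33) -> [6, 23, 33]
peek()->33
push(28) -> [6, 23, 33, 28]

Final stack: [6, 23, 33, 28]


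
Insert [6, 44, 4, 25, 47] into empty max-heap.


Insert 6: [6]
Insert 44: [44, 6]
Insert 4: [44, 6, 4]
Insert 25: [44, 25, 4, 6]
Insert 47: [47, 44, 4, 6, 25]

Final heap: [47, 44, 4, 6, 25]


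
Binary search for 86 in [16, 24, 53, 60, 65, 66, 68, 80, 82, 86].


Step 1: lo=0, hi=9, mid=4, val=65
Step 2: lo=5, hi=9, mid=7, val=80
Step 3: lo=8, hi=9, mid=8, val=82
Step 4: lo=9, hi=9, mid=9, val=86

Found at index 9


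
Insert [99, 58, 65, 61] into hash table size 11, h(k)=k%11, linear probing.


Insert 99: h=0 -> slot 0
Insert 58: h=3 -> slot 3
Insert 65: h=10 -> slot 10
Insert 61: h=6 -> slot 6

Table: [99, None, None, 58, None, None, 61, None, None, None, 65]


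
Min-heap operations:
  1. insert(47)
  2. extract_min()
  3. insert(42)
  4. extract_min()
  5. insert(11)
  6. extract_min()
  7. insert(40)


insert(47) -> [47]
extract_min()->47, []
insert(42) -> [42]
extract_min()->42, []
insert(11) -> [11]
extract_min()->11, []
insert(40) -> [40]

Final heap: [40]


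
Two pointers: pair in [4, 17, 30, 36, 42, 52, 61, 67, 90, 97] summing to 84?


lo=0(4)+hi=9(97)=101
lo=0(4)+hi=8(90)=94
lo=0(4)+hi=7(67)=71
lo=1(17)+hi=7(67)=84

Yes: 17+67=84


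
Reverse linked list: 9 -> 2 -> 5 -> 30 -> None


Step 1: curr=9, set curr.next=prev(None) | reversed so far: 9
Step 2: curr=2, set curr.next=prev(9) | reversed so far: 2 -> 9
Step 3: curr=5, set curr.next=prev(2) | reversed so far: 5 -> 2 -> 9
Step 4: curr=30, set curr.next=prev(5) | reversed so far: 30 -> 5 -> 2 -> 9

30 -> 5 -> 2 -> 9 -> None


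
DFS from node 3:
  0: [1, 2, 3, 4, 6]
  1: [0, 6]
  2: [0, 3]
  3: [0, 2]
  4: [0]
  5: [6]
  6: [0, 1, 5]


Visit 3, push [2, 0]
Visit 0, push [6, 4, 2, 1]
Visit 1, push [6]
Visit 6, push [5]
Visit 5, push []
Visit 2, push []
Visit 4, push []

DFS order: [3, 0, 1, 6, 5, 2, 4]


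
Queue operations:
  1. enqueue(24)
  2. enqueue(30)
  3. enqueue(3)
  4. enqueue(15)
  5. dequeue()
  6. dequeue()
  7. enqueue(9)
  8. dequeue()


enqueue(24) -> [24]
enqueue(30) -> [24, 30]
enqueue(3) -> [24, 30, 3]
enqueue(15) -> [24, 30, 3, 15]
dequeue()->24, [30, 3, 15]
dequeue()->30, [3, 15]
enqueue(9) -> [3, 15, 9]
dequeue()->3, [15, 9]

Final queue: [15, 9]


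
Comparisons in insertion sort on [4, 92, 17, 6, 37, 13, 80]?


Algorithm: insertion sort
Input: [4, 92, 17, 6, 37, 13, 80]
Sorted: [4, 6, 13, 17, 37, 80, 92]

14


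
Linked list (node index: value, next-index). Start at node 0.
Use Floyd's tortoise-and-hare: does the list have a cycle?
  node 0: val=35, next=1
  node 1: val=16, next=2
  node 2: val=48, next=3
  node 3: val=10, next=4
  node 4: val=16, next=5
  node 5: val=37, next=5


Floyd's tortoise (slow, +1) and hare (fast, +2):
  init: slow=0, fast=0
  step 1: slow=1, fast=2
  step 2: slow=2, fast=4
  step 3: slow=3, fast=5
  step 4: slow=4, fast=5
  step 5: slow=5, fast=5
  slow == fast at node 5: cycle detected

Cycle: yes


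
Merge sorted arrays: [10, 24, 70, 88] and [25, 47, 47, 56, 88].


Take 10 from A
Take 24 from A
Take 25 from B
Take 47 from B
Take 47 from B
Take 56 from B
Take 70 from A
Take 88 from A

Merged: [10, 24, 25, 47, 47, 56, 70, 88, 88]


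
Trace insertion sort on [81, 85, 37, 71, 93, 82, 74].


Initial: [81, 85, 37, 71, 93, 82, 74]
Insert 85: [81, 85, 37, 71, 93, 82, 74]
Insert 37: [37, 81, 85, 71, 93, 82, 74]
Insert 71: [37, 71, 81, 85, 93, 82, 74]
Insert 93: [37, 71, 81, 85, 93, 82, 74]
Insert 82: [37, 71, 81, 82, 85, 93, 74]
Insert 74: [37, 71, 74, 81, 82, 85, 93]

Sorted: [37, 71, 74, 81, 82, 85, 93]


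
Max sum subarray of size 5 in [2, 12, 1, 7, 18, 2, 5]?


[0:5]: 40
[1:6]: 40
[2:7]: 33

Max: 40 at [0:5]


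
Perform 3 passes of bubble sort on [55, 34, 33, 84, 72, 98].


Initial: [55, 34, 33, 84, 72, 98]
Pass 1: [34, 33, 55, 72, 84, 98] (3 swaps)
Pass 2: [33, 34, 55, 72, 84, 98] (1 swaps)
Pass 3: [33, 34, 55, 72, 84, 98] (0 swaps)

After 3 passes: [33, 34, 55, 72, 84, 98]


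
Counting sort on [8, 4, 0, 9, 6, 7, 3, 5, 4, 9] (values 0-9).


Input: [8, 4, 0, 9, 6, 7, 3, 5, 4, 9]
Counts: [1, 0, 0, 1, 2, 1, 1, 1, 1, 2]

Sorted: [0, 3, 4, 4, 5, 6, 7, 8, 9, 9]


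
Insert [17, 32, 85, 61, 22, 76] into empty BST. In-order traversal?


Insert 17: root
Insert 32: R from 17
Insert 85: R from 17 -> R from 32
Insert 61: R from 17 -> R from 32 -> L from 85
Insert 22: R from 17 -> L from 32
Insert 76: R from 17 -> R from 32 -> L from 85 -> R from 61

In-order: [17, 22, 32, 61, 76, 85]


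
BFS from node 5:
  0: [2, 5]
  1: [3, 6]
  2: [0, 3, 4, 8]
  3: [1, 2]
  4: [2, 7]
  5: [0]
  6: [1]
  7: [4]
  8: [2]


Visit 5, enqueue [0]
Visit 0, enqueue [2]
Visit 2, enqueue [3, 4, 8]
Visit 3, enqueue [1]
Visit 4, enqueue [7]
Visit 8, enqueue []
Visit 1, enqueue [6]
Visit 7, enqueue []
Visit 6, enqueue []

BFS order: [5, 0, 2, 3, 4, 8, 1, 7, 6]


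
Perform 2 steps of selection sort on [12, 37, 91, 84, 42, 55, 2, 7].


Initial: [12, 37, 91, 84, 42, 55, 2, 7]
Step 1: min=2 at 6
  Swap: [2, 37, 91, 84, 42, 55, 12, 7]
Step 2: min=7 at 7
  Swap: [2, 7, 91, 84, 42, 55, 12, 37]

After 2 steps: [2, 7, 91, 84, 42, 55, 12, 37]


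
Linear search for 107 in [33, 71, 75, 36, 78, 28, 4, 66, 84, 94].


i=0: 33!=107
i=1: 71!=107
i=2: 75!=107
i=3: 36!=107
i=4: 78!=107
i=5: 28!=107
i=6: 4!=107
i=7: 66!=107
i=8: 84!=107
i=9: 94!=107

Not found, 10 comps


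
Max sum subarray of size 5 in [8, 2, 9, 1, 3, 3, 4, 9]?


[0:5]: 23
[1:6]: 18
[2:7]: 20
[3:8]: 20

Max: 23 at [0:5]


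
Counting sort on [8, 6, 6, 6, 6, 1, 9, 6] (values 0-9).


Input: [8, 6, 6, 6, 6, 1, 9, 6]
Counts: [0, 1, 0, 0, 0, 0, 5, 0, 1, 1]

Sorted: [1, 6, 6, 6, 6, 6, 8, 9]


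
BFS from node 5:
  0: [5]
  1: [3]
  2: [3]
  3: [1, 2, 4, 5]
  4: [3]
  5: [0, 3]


Visit 5, enqueue [0, 3]
Visit 0, enqueue []
Visit 3, enqueue [1, 2, 4]
Visit 1, enqueue []
Visit 2, enqueue []
Visit 4, enqueue []

BFS order: [5, 0, 3, 1, 2, 4]


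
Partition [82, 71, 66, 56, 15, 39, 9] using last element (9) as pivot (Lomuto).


Pivot: 9
Place pivot at 0: [9, 71, 66, 56, 15, 39, 82]

Partitioned: [9, 71, 66, 56, 15, 39, 82]


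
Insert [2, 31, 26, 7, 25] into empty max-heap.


Insert 2: [2]
Insert 31: [31, 2]
Insert 26: [31, 2, 26]
Insert 7: [31, 7, 26, 2]
Insert 25: [31, 25, 26, 2, 7]

Final heap: [31, 25, 26, 2, 7]


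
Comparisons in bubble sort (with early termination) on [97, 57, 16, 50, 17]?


Algorithm: bubble sort (with early termination)
Input: [97, 57, 16, 50, 17]
Sorted: [16, 17, 50, 57, 97]

10


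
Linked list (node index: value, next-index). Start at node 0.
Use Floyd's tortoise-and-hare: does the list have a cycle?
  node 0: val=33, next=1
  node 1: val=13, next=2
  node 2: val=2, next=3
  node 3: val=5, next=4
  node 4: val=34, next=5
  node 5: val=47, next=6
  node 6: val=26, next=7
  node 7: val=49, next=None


Floyd's tortoise (slow, +1) and hare (fast, +2):
  init: slow=0, fast=0
  step 1: slow=1, fast=2
  step 2: slow=2, fast=4
  step 3: slow=3, fast=6
  step 4: fast 6->7->None, no cycle

Cycle: no


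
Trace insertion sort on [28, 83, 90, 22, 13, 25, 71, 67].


Initial: [28, 83, 90, 22, 13, 25, 71, 67]
Insert 83: [28, 83, 90, 22, 13, 25, 71, 67]
Insert 90: [28, 83, 90, 22, 13, 25, 71, 67]
Insert 22: [22, 28, 83, 90, 13, 25, 71, 67]
Insert 13: [13, 22, 28, 83, 90, 25, 71, 67]
Insert 25: [13, 22, 25, 28, 83, 90, 71, 67]
Insert 71: [13, 22, 25, 28, 71, 83, 90, 67]
Insert 67: [13, 22, 25, 28, 67, 71, 83, 90]

Sorted: [13, 22, 25, 28, 67, 71, 83, 90]


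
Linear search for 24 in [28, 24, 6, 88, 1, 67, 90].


i=0: 28!=24
i=1: 24==24 found!

Found at 1, 2 comps


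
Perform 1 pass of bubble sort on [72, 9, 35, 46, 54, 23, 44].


Initial: [72, 9, 35, 46, 54, 23, 44]
Pass 1: [9, 35, 46, 54, 23, 44, 72] (6 swaps)

After 1 pass: [9, 35, 46, 54, 23, 44, 72]


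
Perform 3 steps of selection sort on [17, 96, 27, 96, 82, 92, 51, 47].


Initial: [17, 96, 27, 96, 82, 92, 51, 47]
Step 1: min=17 at 0
  Swap: [17, 96, 27, 96, 82, 92, 51, 47]
Step 2: min=27 at 2
  Swap: [17, 27, 96, 96, 82, 92, 51, 47]
Step 3: min=47 at 7
  Swap: [17, 27, 47, 96, 82, 92, 51, 96]

After 3 steps: [17, 27, 47, 96, 82, 92, 51, 96]


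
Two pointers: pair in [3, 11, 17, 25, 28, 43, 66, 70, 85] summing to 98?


lo=0(3)+hi=8(85)=88
lo=1(11)+hi=8(85)=96
lo=2(17)+hi=8(85)=102
lo=2(17)+hi=7(70)=87
lo=3(25)+hi=7(70)=95
lo=4(28)+hi=7(70)=98

Yes: 28+70=98


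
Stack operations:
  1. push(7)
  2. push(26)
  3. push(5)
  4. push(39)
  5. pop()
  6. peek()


push(7) -> [7]
push(26) -> [7, 26]
push(5) -> [7, 26, 5]
push(39) -> [7, 26, 5, 39]
pop()->39, [7, 26, 5]
peek()->5

Final stack: [7, 26, 5]


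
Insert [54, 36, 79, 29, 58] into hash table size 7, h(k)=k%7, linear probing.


Insert 54: h=5 -> slot 5
Insert 36: h=1 -> slot 1
Insert 79: h=2 -> slot 2
Insert 29: h=1, 2 probes -> slot 3
Insert 58: h=2, 2 probes -> slot 4

Table: [None, 36, 79, 29, 58, 54, None]


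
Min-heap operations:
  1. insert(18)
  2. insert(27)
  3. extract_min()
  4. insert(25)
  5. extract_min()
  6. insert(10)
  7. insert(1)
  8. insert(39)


insert(18) -> [18]
insert(27) -> [18, 27]
extract_min()->18, [27]
insert(25) -> [25, 27]
extract_min()->25, [27]
insert(10) -> [10, 27]
insert(1) -> [1, 27, 10]
insert(39) -> [1, 27, 10, 39]

Final heap: [1, 27, 10, 39]


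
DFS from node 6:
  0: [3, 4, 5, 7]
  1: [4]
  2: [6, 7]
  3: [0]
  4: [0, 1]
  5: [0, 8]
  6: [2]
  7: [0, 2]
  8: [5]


Visit 6, push [2]
Visit 2, push [7]
Visit 7, push [0]
Visit 0, push [5, 4, 3]
Visit 3, push []
Visit 4, push [1]
Visit 1, push []
Visit 5, push [8]
Visit 8, push []

DFS order: [6, 2, 7, 0, 3, 4, 1, 5, 8]


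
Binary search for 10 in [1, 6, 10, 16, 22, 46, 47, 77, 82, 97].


Step 1: lo=0, hi=9, mid=4, val=22
Step 2: lo=0, hi=3, mid=1, val=6
Step 3: lo=2, hi=3, mid=2, val=10

Found at index 2


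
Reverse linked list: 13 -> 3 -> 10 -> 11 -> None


Step 1: curr=13, set curr.next=prev(None) | reversed so far: 13
Step 2: curr=3, set curr.next=prev(13) | reversed so far: 3 -> 13
Step 3: curr=10, set curr.next=prev(3) | reversed so far: 10 -> 3 -> 13
Step 4: curr=11, set curr.next=prev(10) | reversed so far: 11 -> 10 -> 3 -> 13

11 -> 10 -> 3 -> 13 -> None


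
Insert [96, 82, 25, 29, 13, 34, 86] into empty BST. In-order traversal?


Insert 96: root
Insert 82: L from 96
Insert 25: L from 96 -> L from 82
Insert 29: L from 96 -> L from 82 -> R from 25
Insert 13: L from 96 -> L from 82 -> L from 25
Insert 34: L from 96 -> L from 82 -> R from 25 -> R from 29
Insert 86: L from 96 -> R from 82

In-order: [13, 25, 29, 34, 82, 86, 96]


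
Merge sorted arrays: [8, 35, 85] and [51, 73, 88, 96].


Take 8 from A
Take 35 from A
Take 51 from B
Take 73 from B
Take 85 from A

Merged: [8, 35, 51, 73, 85, 88, 96]


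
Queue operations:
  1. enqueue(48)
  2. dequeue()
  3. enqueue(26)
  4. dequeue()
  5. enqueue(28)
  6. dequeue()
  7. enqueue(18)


enqueue(48) -> [48]
dequeue()->48, []
enqueue(26) -> [26]
dequeue()->26, []
enqueue(28) -> [28]
dequeue()->28, []
enqueue(18) -> [18]

Final queue: [18]


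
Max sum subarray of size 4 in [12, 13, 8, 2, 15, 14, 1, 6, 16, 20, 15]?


[0:4]: 35
[1:5]: 38
[2:6]: 39
[3:7]: 32
[4:8]: 36
[5:9]: 37
[6:10]: 43
[7:11]: 57

Max: 57 at [7:11]


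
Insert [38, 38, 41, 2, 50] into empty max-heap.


Insert 38: [38]
Insert 38: [38, 38]
Insert 41: [41, 38, 38]
Insert 2: [41, 38, 38, 2]
Insert 50: [50, 41, 38, 2, 38]

Final heap: [50, 41, 38, 2, 38]


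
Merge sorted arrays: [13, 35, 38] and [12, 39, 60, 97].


Take 12 from B
Take 13 from A
Take 35 from A
Take 38 from A

Merged: [12, 13, 35, 38, 39, 60, 97]


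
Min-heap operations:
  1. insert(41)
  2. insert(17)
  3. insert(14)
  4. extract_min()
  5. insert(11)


insert(41) -> [41]
insert(17) -> [17, 41]
insert(14) -> [14, 41, 17]
extract_min()->14, [17, 41]
insert(11) -> [11, 41, 17]

Final heap: [11, 41, 17]


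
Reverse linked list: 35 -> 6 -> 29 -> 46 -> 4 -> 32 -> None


Step 1: curr=35, set curr.next=prev(None) | reversed so far: 35
Step 2: curr=6, set curr.next=prev(35) | reversed so far: 6 -> 35
Step 3: curr=29, set curr.next=prev(6) | reversed so far: 29 -> 6 -> 35
Step 4: curr=46, set curr.next=prev(29) | reversed so far: 46 -> 29 -> 6 -> 35
Step 5: curr=4, set curr.next=prev(46) | reversed so far: 4 -> 46 -> 29 -> 6 -> 35
Step 6: curr=32, set curr.next=prev(4) | reversed so far: 32 -> 4 -> 46 -> 29 -> 6 -> 35

32 -> 4 -> 46 -> 29 -> 6 -> 35 -> None


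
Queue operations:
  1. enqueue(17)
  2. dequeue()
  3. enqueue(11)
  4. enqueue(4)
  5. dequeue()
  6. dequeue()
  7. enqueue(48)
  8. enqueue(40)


enqueue(17) -> [17]
dequeue()->17, []
enqueue(11) -> [11]
enqueue(4) -> [11, 4]
dequeue()->11, [4]
dequeue()->4, []
enqueue(48) -> [48]
enqueue(40) -> [48, 40]

Final queue: [48, 40]


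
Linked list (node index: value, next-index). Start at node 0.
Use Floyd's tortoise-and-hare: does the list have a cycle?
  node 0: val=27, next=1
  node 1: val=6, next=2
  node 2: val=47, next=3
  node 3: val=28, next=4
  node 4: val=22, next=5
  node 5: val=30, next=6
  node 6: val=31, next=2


Floyd's tortoise (slow, +1) and hare (fast, +2):
  init: slow=0, fast=0
  step 1: slow=1, fast=2
  step 2: slow=2, fast=4
  step 3: slow=3, fast=6
  step 4: slow=4, fast=3
  step 5: slow=5, fast=5
  slow == fast at node 5: cycle detected

Cycle: yes


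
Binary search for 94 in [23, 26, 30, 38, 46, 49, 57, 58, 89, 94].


Step 1: lo=0, hi=9, mid=4, val=46
Step 2: lo=5, hi=9, mid=7, val=58
Step 3: lo=8, hi=9, mid=8, val=89
Step 4: lo=9, hi=9, mid=9, val=94

Found at index 9


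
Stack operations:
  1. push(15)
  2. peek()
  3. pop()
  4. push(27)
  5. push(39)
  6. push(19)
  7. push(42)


push(15) -> [15]
peek()->15
pop()->15, []
push(27) -> [27]
push(39) -> [27, 39]
push(19) -> [27, 39, 19]
push(42) -> [27, 39, 19, 42]

Final stack: [27, 39, 19, 42]


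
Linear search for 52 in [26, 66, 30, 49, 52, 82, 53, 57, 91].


i=0: 26!=52
i=1: 66!=52
i=2: 30!=52
i=3: 49!=52
i=4: 52==52 found!

Found at 4, 5 comps


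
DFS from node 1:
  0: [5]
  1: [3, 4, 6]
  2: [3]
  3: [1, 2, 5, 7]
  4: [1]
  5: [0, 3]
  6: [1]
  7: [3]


Visit 1, push [6, 4, 3]
Visit 3, push [7, 5, 2]
Visit 2, push []
Visit 5, push [0]
Visit 0, push []
Visit 7, push []
Visit 4, push []
Visit 6, push []

DFS order: [1, 3, 2, 5, 0, 7, 4, 6]


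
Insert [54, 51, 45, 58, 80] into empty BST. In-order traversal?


Insert 54: root
Insert 51: L from 54
Insert 45: L from 54 -> L from 51
Insert 58: R from 54
Insert 80: R from 54 -> R from 58

In-order: [45, 51, 54, 58, 80]


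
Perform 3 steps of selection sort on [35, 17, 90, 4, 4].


Initial: [35, 17, 90, 4, 4]
Step 1: min=4 at 3
  Swap: [4, 17, 90, 35, 4]
Step 2: min=4 at 4
  Swap: [4, 4, 90, 35, 17]
Step 3: min=17 at 4
  Swap: [4, 4, 17, 35, 90]

After 3 steps: [4, 4, 17, 35, 90]


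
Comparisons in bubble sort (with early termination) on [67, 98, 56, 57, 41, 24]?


Algorithm: bubble sort (with early termination)
Input: [67, 98, 56, 57, 41, 24]
Sorted: [24, 41, 56, 57, 67, 98]

15


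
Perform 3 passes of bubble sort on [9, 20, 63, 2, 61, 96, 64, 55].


Initial: [9, 20, 63, 2, 61, 96, 64, 55]
Pass 1: [9, 20, 2, 61, 63, 64, 55, 96] (4 swaps)
Pass 2: [9, 2, 20, 61, 63, 55, 64, 96] (2 swaps)
Pass 3: [2, 9, 20, 61, 55, 63, 64, 96] (2 swaps)

After 3 passes: [2, 9, 20, 61, 55, 63, 64, 96]


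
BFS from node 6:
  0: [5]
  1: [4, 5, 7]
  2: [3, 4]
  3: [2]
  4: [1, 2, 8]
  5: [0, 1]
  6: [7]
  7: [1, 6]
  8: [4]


Visit 6, enqueue [7]
Visit 7, enqueue [1]
Visit 1, enqueue [4, 5]
Visit 4, enqueue [2, 8]
Visit 5, enqueue [0]
Visit 2, enqueue [3]
Visit 8, enqueue []
Visit 0, enqueue []
Visit 3, enqueue []

BFS order: [6, 7, 1, 4, 5, 2, 8, 0, 3]


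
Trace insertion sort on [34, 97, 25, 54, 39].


Initial: [34, 97, 25, 54, 39]
Insert 97: [34, 97, 25, 54, 39]
Insert 25: [25, 34, 97, 54, 39]
Insert 54: [25, 34, 54, 97, 39]
Insert 39: [25, 34, 39, 54, 97]

Sorted: [25, 34, 39, 54, 97]


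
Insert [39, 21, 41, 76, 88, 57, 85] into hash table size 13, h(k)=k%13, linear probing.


Insert 39: h=0 -> slot 0
Insert 21: h=8 -> slot 8
Insert 41: h=2 -> slot 2
Insert 76: h=11 -> slot 11
Insert 88: h=10 -> slot 10
Insert 57: h=5 -> slot 5
Insert 85: h=7 -> slot 7

Table: [39, None, 41, None, None, 57, None, 85, 21, None, 88, 76, None]


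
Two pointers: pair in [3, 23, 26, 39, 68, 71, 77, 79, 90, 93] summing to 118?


lo=0(3)+hi=9(93)=96
lo=1(23)+hi=9(93)=116
lo=2(26)+hi=9(93)=119
lo=2(26)+hi=8(90)=116
lo=3(39)+hi=8(90)=129
lo=3(39)+hi=7(79)=118

Yes: 39+79=118


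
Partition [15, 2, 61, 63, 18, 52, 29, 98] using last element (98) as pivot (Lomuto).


Pivot: 98
  15 <= 98: advance i (no swap)
  2 <= 98: advance i (no swap)
  61 <= 98: advance i (no swap)
  63 <= 98: advance i (no swap)
  18 <= 98: advance i (no swap)
  52 <= 98: advance i (no swap)
  29 <= 98: advance i (no swap)
Place pivot at 7: [15, 2, 61, 63, 18, 52, 29, 98]

Partitioned: [15, 2, 61, 63, 18, 52, 29, 98]
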